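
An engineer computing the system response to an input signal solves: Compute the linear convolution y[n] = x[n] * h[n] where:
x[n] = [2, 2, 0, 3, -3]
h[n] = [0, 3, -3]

y[n] = sum_k x[k]*h[n-k]. Output length = len(x) + len(h) - 1 = 5 + 3 - 1 = 7.
y[0] = 2*0 = 0
y[1] = 2*0 + 2*3 = 6
y[2] = 0*0 + 2*3 + 2*-3 = 0
y[3] = 3*0 + 0*3 + 2*-3 = -6
y[4] = -3*0 + 3*3 + 0*-3 = 9
y[5] = -3*3 + 3*-3 = -18
y[6] = -3*-3 = 9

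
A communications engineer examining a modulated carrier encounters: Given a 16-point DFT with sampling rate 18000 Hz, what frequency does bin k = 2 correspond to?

The frequency of DFT bin k is: f_k = k * f_s / N
f_2 = 2 * 18000 / 16 = 2250 Hz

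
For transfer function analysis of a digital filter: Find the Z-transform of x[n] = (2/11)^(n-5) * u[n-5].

Time-shifting property: if X(z) = Z{x[n]}, then Z{x[n-d]} = z^(-d) * X(z)
X(z) = z/(z - 2/11) for x[n] = (2/11)^n * u[n]
Z{x[n-5]} = z^(-5) * z/(z - 2/11) = z^(-4)/(z - 2/11)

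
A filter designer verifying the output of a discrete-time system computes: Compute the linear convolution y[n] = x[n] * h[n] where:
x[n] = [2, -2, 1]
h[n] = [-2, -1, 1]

y[n] = sum_k x[k]*h[n-k]. Output length = len(x) + len(h) - 1 = 3 + 3 - 1 = 5.
y[0] = 2*-2 = -4
y[1] = -2*-2 + 2*-1 = 2
y[2] = 1*-2 + -2*-1 + 2*1 = 2
y[3] = 1*-1 + -2*1 = -3
y[4] = 1*1 = 1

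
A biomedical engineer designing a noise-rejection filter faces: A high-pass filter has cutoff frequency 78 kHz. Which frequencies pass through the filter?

A high-pass filter passes all frequencies above the cutoff frequency 78 kHz and attenuates lower frequencies.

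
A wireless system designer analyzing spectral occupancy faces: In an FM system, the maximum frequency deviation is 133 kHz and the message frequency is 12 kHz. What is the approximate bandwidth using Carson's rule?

Carson's rule: BW = 2*(delta_f + f_m)
= 2*(133 + 12) kHz = 290 kHz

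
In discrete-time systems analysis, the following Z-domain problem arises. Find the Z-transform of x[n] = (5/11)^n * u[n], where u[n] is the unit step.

The Z-transform of a^n * u[n] is z/(z-a) for |z| > |a|.
Here a = 5/11, so X(z) = z/(z - (5/11)) = 11z/(11z - 5)
ROC: |z| > 5/11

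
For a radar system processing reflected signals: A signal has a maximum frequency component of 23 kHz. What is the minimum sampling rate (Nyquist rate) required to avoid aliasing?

By the Nyquist-Shannon sampling theorem,
the minimum sampling rate (Nyquist rate) must be at least 2 * f_max.
Nyquist rate = 2 * 23 kHz = 46 kHz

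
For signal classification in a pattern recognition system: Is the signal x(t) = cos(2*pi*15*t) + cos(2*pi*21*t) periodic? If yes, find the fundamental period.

f1 = 15 Hz, f2 = 21 Hz
Period T1 = 1/15, T2 = 1/21
Ratio T1/T2 = 21/15, which is rational.
The signal is periodic with fundamental period T = 1/GCD(15,21) = 1/3 s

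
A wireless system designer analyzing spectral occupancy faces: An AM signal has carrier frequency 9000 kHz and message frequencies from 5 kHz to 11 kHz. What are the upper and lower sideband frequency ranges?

Upper sideband (USB) = fc + [fm_low, fm_high] = 9000 + [5, 11] = [9005, 9011] kHz
Lower sideband (LSB) = fc - [fm_high, fm_low] = 9000 - [11, 5] = [8989, 8995] kHz
Total occupied spectrum: 8989 kHz to 9011 kHz (plus carrier at 9000 kHz)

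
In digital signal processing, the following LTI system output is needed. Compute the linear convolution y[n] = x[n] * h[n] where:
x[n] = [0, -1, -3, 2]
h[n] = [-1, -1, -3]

y[n] = sum_k x[k]*h[n-k]. Output length = len(x) + len(h) - 1 = 4 + 3 - 1 = 6.
y[0] = 0*-1 = 0
y[1] = -1*-1 + 0*-1 = 1
y[2] = -3*-1 + -1*-1 + 0*-3 = 4
y[3] = 2*-1 + -3*-1 + -1*-3 = 4
y[4] = 2*-1 + -3*-3 = 7
y[5] = 2*-3 = -6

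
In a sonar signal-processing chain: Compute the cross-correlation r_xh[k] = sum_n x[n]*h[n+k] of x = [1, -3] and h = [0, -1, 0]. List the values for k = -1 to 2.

Both sequences indexed from 0 and zero outside their support.
Lags with overlap: k = -1 to 2.
  r_xh[-1] = x[1]*h[0] = 0
  r_xh[0] = x[0]*h[0] + x[1]*h[1] = 3
  r_xh[1] = x[0]*h[1] + x[1]*h[2] = -1
  r_xh[2] = x[0]*h[2] = 0
r_xh = [0, 3, -1, 0] (for k = -1, ..., 2)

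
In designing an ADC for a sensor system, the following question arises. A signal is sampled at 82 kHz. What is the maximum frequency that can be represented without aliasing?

The maximum frequency that can be represented without aliasing
is the Nyquist frequency: f_max = f_s / 2 = 82 kHz / 2 = 41 kHz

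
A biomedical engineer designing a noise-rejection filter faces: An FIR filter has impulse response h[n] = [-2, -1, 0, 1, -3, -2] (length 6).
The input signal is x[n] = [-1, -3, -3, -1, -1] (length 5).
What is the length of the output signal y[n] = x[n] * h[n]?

For linear convolution, the output length is:
len(y) = len(x) + len(h) - 1 = 5 + 6 - 1 = 10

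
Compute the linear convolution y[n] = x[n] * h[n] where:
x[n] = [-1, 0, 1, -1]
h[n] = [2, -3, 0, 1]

y[n] = sum_k x[k]*h[n-k]. Output length = len(x) + len(h) - 1 = 4 + 4 - 1 = 7.
y[0] = -1*2 = -2
y[1] = 0*2 + -1*-3 = 3
y[2] = 1*2 + 0*-3 + -1*0 = 2
y[3] = -1*2 + 1*-3 + 0*0 + -1*1 = -6
y[4] = -1*-3 + 1*0 + 0*1 = 3
y[5] = -1*0 + 1*1 = 1
y[6] = -1*1 = -1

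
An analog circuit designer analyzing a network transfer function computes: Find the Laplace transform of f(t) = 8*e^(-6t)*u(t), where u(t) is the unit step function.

Standard Laplace transform pair:
e^(-at)*u(t) <-> 1/(s+a)
With a = 6: L{8*e^(-6t)*u(t)} = 8/(s+6), ROC: Re(s) > -6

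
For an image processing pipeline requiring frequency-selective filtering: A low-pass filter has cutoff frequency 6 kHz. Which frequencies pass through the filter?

A low-pass filter passes all frequencies below the cutoff frequency 6 kHz and attenuates higher frequencies.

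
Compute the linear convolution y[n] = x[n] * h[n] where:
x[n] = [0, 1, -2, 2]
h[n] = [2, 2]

y[n] = sum_k x[k]*h[n-k]. Output length = len(x) + len(h) - 1 = 4 + 2 - 1 = 5.
y[0] = 0*2 = 0
y[1] = 1*2 + 0*2 = 2
y[2] = -2*2 + 1*2 = -2
y[3] = 2*2 + -2*2 = 0
y[4] = 2*2 = 4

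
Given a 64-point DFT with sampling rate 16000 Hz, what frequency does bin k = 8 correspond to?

The frequency of DFT bin k is: f_k = k * f_s / N
f_8 = 8 * 16000 / 64 = 2000 Hz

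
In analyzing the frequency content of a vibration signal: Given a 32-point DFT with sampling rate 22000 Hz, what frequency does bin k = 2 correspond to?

The frequency of DFT bin k is: f_k = k * f_s / N
f_2 = 2 * 22000 / 32 = 1375 Hz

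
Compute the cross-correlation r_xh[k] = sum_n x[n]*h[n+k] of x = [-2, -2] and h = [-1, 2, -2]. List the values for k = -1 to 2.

Both sequences indexed from 0 and zero outside their support.
Lags with overlap: k = -1 to 2.
  r_xh[-1] = x[1]*h[0] = 2
  r_xh[0] = x[0]*h[0] + x[1]*h[1] = -2
  r_xh[1] = x[0]*h[1] + x[1]*h[2] = 0
  r_xh[2] = x[0]*h[2] = 4
r_xh = [2, -2, 0, 4] (for k = -1, ..., 2)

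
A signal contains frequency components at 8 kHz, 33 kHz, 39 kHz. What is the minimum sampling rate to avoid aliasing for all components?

The highest frequency component is f_max = 39 kHz.
Nyquist rate = 2 * f_max = 2 * 39 kHz = 78 kHz.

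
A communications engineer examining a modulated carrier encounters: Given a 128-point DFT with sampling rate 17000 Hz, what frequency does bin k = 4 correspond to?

The frequency of DFT bin k is: f_k = k * f_s / N
f_4 = 4 * 17000 / 128 = 2125/4 Hz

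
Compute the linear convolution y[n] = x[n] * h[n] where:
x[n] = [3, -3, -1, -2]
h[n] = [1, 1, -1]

y[n] = sum_k x[k]*h[n-k]. Output length = len(x) + len(h) - 1 = 4 + 3 - 1 = 6.
y[0] = 3*1 = 3
y[1] = -3*1 + 3*1 = 0
y[2] = -1*1 + -3*1 + 3*-1 = -7
y[3] = -2*1 + -1*1 + -3*-1 = 0
y[4] = -2*1 + -1*-1 = -1
y[5] = -2*-1 = 2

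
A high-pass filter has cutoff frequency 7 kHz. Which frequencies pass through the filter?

A high-pass filter passes all frequencies above the cutoff frequency 7 kHz and attenuates lower frequencies.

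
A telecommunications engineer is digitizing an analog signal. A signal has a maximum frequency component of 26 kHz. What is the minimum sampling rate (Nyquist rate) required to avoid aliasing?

By the Nyquist-Shannon sampling theorem,
the minimum sampling rate (Nyquist rate) must be at least 2 * f_max.
Nyquist rate = 2 * 26 kHz = 52 kHz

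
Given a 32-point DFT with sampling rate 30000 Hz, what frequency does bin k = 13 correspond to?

The frequency of DFT bin k is: f_k = k * f_s / N
f_13 = 13 * 30000 / 32 = 24375/2 Hz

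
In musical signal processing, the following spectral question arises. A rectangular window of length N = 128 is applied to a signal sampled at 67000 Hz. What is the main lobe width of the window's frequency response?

For a rectangular window of length N,
the main lobe width in frequency is 2*f_s/N.
= 2*67000/128 = 8375/8 Hz
This determines the minimum frequency separation for resolving two sinusoids.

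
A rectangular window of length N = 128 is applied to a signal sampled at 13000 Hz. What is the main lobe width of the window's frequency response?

For a rectangular window of length N,
the main lobe width in frequency is 2*f_s/N.
= 2*13000/128 = 1625/8 Hz
This determines the minimum frequency separation for resolving two sinusoids.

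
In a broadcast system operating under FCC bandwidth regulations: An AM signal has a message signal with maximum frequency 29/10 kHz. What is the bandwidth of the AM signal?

In AM (double-sideband), the bandwidth is twice the message frequency.
BW = 2 * f_m = 2 * 29/10 kHz = 29/5 kHz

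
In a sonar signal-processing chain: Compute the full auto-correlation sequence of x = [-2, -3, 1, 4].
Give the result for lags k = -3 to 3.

r_xx[k] = sum_m x[m]*x[m+k], indexed from 0, for k = -3 to 3:
  r_xx[-3] = x[3]*x[0] = -8
  r_xx[-2] = x[2]*x[0] + x[3]*x[1] = -14
  r_xx[-1] = x[1]*x[0] + x[2]*x[1] + x[3]*x[2] = 7
  r_xx[0] = x[0]*x[0] + x[1]*x[1] + x[2]*x[2] + x[3]*x[3] = 30
  r_xx[1] = x[0]*x[1] + x[1]*x[2] + x[2]*x[3] = 7
  r_xx[2] = x[0]*x[2] + x[1]*x[3] = -14
  r_xx[3] = x[0]*x[3] = -8
r_xx = [-8, -14, 7, 30, 7, -14, -8]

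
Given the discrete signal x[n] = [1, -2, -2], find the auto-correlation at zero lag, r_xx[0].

The auto-correlation at zero lag r_xx[0] equals the signal energy.
r_xx[0] = sum of x[n]^2 = 1^2 + (-2)^2 + (-2)^2
= 1 + 4 + 4 = 9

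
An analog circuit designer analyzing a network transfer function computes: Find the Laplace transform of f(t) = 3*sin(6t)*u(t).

Standard pair: sin(wt)*u(t) <-> w/(s^2+w^2)
With w = 6: L{3*sin(6t)*u(t)} = 18/(s^2+36)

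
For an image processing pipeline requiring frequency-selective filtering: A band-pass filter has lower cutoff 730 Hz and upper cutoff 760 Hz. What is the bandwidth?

Bandwidth = f_high - f_low
= 760 Hz - 730 Hz = 30 Hz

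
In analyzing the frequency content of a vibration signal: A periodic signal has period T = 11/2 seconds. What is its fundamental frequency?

The fundamental frequency is the reciprocal of the period.
f = 1/T = 1/(11/2) = 2/11 Hz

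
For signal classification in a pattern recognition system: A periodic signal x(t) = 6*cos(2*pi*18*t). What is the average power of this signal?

Average power of A*cos(wt) is A^2/2.
P = 6^2 / 2 = 36/2 = 18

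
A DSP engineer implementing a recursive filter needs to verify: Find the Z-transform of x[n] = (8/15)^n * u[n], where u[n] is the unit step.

The Z-transform of a^n * u[n] is z/(z-a) for |z| > |a|.
Here a = 8/15, so X(z) = z/(z - (8/15)) = 15z/(15z - 8)
ROC: |z| > 8/15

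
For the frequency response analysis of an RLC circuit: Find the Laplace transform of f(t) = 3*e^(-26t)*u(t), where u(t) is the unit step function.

Standard Laplace transform pair:
e^(-at)*u(t) <-> 1/(s+a)
With a = 26: L{3*e^(-26t)*u(t)} = 3/(s+26), ROC: Re(s) > -26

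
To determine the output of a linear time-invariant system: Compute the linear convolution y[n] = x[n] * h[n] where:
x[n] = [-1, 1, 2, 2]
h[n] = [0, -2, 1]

y[n] = sum_k x[k]*h[n-k]. Output length = len(x) + len(h) - 1 = 4 + 3 - 1 = 6.
y[0] = -1*0 = 0
y[1] = 1*0 + -1*-2 = 2
y[2] = 2*0 + 1*-2 + -1*1 = -3
y[3] = 2*0 + 2*-2 + 1*1 = -3
y[4] = 2*-2 + 2*1 = -2
y[5] = 2*1 = 2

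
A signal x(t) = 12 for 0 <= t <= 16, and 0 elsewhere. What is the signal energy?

Energy = integral of |x(t)|^2 dt over the signal duration
= 12^2 * 16 = 144 * 16 = 2304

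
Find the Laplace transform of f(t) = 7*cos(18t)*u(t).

Standard pair: cos(wt)*u(t) <-> s/(s^2+w^2)
With w = 18: L{7*cos(18t)*u(t)} = 7s/(s^2+324)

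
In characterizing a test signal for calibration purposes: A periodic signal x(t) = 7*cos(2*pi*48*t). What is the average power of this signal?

Average power of A*cos(wt) is A^2/2.
P = 7^2 / 2 = 49/2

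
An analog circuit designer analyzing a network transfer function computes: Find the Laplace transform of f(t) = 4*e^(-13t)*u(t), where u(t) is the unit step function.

Standard Laplace transform pair:
e^(-at)*u(t) <-> 1/(s+a)
With a = 13: L{4*e^(-13t)*u(t)} = 4/(s+13), ROC: Re(s) > -13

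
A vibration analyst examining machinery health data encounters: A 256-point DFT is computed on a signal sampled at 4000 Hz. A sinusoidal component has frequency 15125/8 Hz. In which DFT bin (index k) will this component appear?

DFT frequency resolution = f_s/N = 4000/256 = 125/8 Hz
Bin index k = f_signal / resolution = 15125/8 / 125/8 = 121
The signal frequency 15125/8 Hz falls in DFT bin k = 121.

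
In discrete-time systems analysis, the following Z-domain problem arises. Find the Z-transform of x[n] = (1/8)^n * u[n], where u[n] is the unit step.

The Z-transform of a^n * u[n] is z/(z-a) for |z| > |a|.
Here a = 1/8, so X(z) = z/(z - (1/8)) = 8z/(8z - 1)
ROC: |z| > 1/8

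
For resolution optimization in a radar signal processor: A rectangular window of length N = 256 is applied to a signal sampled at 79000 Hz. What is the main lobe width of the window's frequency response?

For a rectangular window of length N,
the main lobe width in frequency is 2*f_s/N.
= 2*79000/256 = 9875/16 Hz
This determines the minimum frequency separation for resolving two sinusoids.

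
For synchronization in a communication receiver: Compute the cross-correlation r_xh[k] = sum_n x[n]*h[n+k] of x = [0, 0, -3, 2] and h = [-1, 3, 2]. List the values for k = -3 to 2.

Both sequences indexed from 0 and zero outside their support.
Lags with overlap: k = -3 to 2.
  r_xh[-3] = x[3]*h[0] = -2
  r_xh[-2] = x[2]*h[0] + x[3]*h[1] = 9
  r_xh[-1] = x[1]*h[0] + x[2]*h[1] + x[3]*h[2] = -5
  r_xh[0] = x[0]*h[0] + x[1]*h[1] + x[2]*h[2] = -6
  r_xh[1] = x[0]*h[1] + x[1]*h[2] = 0
  r_xh[2] = x[0]*h[2] = 0
r_xh = [-2, 9, -5, -6, 0, 0] (for k = -3, ..., 2)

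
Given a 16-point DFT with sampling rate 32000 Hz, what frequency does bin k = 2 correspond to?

The frequency of DFT bin k is: f_k = k * f_s / N
f_2 = 2 * 32000 / 16 = 4000 Hz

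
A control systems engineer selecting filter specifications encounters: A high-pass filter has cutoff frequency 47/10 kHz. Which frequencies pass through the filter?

A high-pass filter passes all frequencies above the cutoff frequency 47/10 kHz and attenuates lower frequencies.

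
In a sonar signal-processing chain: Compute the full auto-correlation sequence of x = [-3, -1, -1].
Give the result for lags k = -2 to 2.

r_xx[k] = sum_m x[m]*x[m+k], indexed from 0, for k = -2 to 2:
  r_xx[-2] = x[2]*x[0] = 3
  r_xx[-1] = x[1]*x[0] + x[2]*x[1] = 4
  r_xx[0] = x[0]*x[0] + x[1]*x[1] + x[2]*x[2] = 11
  r_xx[1] = x[0]*x[1] + x[1]*x[2] = 4
  r_xx[2] = x[0]*x[2] = 3
r_xx = [3, 4, 11, 4, 3]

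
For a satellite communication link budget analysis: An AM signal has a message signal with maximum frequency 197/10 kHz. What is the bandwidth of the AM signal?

In AM (double-sideband), the bandwidth is twice the message frequency.
BW = 2 * f_m = 2 * 197/10 kHz = 197/5 kHz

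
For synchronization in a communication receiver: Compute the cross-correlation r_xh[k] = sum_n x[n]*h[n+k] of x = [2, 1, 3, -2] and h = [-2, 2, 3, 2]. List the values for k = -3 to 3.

Both sequences indexed from 0 and zero outside their support.
Lags with overlap: k = -3 to 3.
  r_xh[-3] = x[3]*h[0] = 4
  r_xh[-2] = x[2]*h[0] + x[3]*h[1] = -10
  r_xh[-1] = x[1]*h[0] + x[2]*h[1] + x[3]*h[2] = -2
  r_xh[0] = x[0]*h[0] + x[1]*h[1] + x[2]*h[2] + x[3]*h[3] = 3
  r_xh[1] = x[0]*h[1] + x[1]*h[2] + x[2]*h[3] = 13
  r_xh[2] = x[0]*h[2] + x[1]*h[3] = 8
  r_xh[3] = x[0]*h[3] = 4
r_xh = [4, -10, -2, 3, 13, 8, 4] (for k = -3, ..., 3)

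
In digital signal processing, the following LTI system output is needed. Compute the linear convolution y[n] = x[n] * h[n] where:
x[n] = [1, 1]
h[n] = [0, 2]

y[n] = sum_k x[k]*h[n-k]. Output length = len(x) + len(h) - 1 = 2 + 2 - 1 = 3.
y[0] = 1*0 = 0
y[1] = 1*0 + 1*2 = 2
y[2] = 1*2 = 2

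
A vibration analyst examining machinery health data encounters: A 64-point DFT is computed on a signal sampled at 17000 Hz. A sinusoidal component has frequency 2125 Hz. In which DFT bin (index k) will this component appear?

DFT frequency resolution = f_s/N = 17000/64 = 2125/8 Hz
Bin index k = f_signal / resolution = 2125 / 2125/8 = 8
The signal frequency 2125 Hz falls in DFT bin k = 8.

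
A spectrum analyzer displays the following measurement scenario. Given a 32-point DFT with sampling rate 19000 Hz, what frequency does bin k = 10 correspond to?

The frequency of DFT bin k is: f_k = k * f_s / N
f_10 = 10 * 19000 / 32 = 11875/2 Hz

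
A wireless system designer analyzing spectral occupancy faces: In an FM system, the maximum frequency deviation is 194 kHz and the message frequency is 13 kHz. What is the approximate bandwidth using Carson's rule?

Carson's rule: BW = 2*(delta_f + f_m)
= 2*(194 + 13) kHz = 414 kHz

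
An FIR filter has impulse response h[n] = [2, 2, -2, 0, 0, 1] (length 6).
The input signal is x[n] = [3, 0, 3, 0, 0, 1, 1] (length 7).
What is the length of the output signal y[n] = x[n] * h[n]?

For linear convolution, the output length is:
len(y) = len(x) + len(h) - 1 = 7 + 6 - 1 = 12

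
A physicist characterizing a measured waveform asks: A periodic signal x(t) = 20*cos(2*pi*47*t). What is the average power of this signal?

Average power of A*cos(wt) is A^2/2.
P = 20^2 / 2 = 400/2 = 200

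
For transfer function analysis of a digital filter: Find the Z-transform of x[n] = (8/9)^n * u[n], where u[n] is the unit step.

The Z-transform of a^n * u[n] is z/(z-a) for |z| > |a|.
Here a = 8/9, so X(z) = z/(z - (8/9)) = 9z/(9z - 8)
ROC: |z| > 8/9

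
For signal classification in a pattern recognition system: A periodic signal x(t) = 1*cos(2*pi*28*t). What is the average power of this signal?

Average power of A*cos(wt) is A^2/2.
P = 1^2 / 2 = 1/2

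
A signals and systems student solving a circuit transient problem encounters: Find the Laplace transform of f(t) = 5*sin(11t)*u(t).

Standard pair: sin(wt)*u(t) <-> w/(s^2+w^2)
With w = 11: L{5*sin(11t)*u(t)} = 55/(s^2+121)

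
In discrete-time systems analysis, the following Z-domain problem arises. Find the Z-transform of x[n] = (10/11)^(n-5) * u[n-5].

Time-shifting property: if X(z) = Z{x[n]}, then Z{x[n-d]} = z^(-d) * X(z)
X(z) = z/(z - 10/11) for x[n] = (10/11)^n * u[n]
Z{x[n-5]} = z^(-5) * z/(z - 10/11) = z^(-4)/(z - 10/11)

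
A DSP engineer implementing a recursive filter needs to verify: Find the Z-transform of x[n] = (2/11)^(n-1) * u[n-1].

Time-shifting property: if X(z) = Z{x[n]}, then Z{x[n-d]} = z^(-d) * X(z)
X(z) = z/(z - 2/11) for x[n] = (2/11)^n * u[n]
Z{x[n-1]} = z^(-1) * z/(z - 2/11) = 1/(z - 2/11)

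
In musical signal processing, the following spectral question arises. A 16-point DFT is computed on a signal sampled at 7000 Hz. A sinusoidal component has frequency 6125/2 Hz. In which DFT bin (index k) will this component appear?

DFT frequency resolution = f_s/N = 7000/16 = 875/2 Hz
Bin index k = f_signal / resolution = 6125/2 / 875/2 = 7
The signal frequency 6125/2 Hz falls in DFT bin k = 7.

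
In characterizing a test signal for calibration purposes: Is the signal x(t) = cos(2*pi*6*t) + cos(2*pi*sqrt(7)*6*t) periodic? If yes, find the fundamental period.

f1 = 6 Hz, f2 = 6*sqrt(7) Hz
Ratio f2/f1 = sqrt(7), which is irrational.
Since the frequency ratio is irrational, no common period exists.
The signal is not periodic.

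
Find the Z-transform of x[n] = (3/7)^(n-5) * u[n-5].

Time-shifting property: if X(z) = Z{x[n]}, then Z{x[n-d]} = z^(-d) * X(z)
X(z) = z/(z - 3/7) for x[n] = (3/7)^n * u[n]
Z{x[n-5]} = z^(-5) * z/(z - 3/7) = z^(-4)/(z - 3/7)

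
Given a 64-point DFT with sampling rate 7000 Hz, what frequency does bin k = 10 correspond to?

The frequency of DFT bin k is: f_k = k * f_s / N
f_10 = 10 * 7000 / 64 = 4375/4 Hz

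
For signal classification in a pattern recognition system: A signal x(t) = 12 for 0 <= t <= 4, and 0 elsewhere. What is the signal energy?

Energy = integral of |x(t)|^2 dt over the signal duration
= 12^2 * 4 = 144 * 4 = 576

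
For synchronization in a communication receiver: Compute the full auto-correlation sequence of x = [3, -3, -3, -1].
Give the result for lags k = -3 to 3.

r_xx[k] = sum_m x[m]*x[m+k], indexed from 0, for k = -3 to 3:
  r_xx[-3] = x[3]*x[0] = -3
  r_xx[-2] = x[2]*x[0] + x[3]*x[1] = -6
  r_xx[-1] = x[1]*x[0] + x[2]*x[1] + x[3]*x[2] = 3
  r_xx[0] = x[0]*x[0] + x[1]*x[1] + x[2]*x[2] + x[3]*x[3] = 28
  r_xx[1] = x[0]*x[1] + x[1]*x[2] + x[2]*x[3] = 3
  r_xx[2] = x[0]*x[2] + x[1]*x[3] = -6
  r_xx[3] = x[0]*x[3] = -3
r_xx = [-3, -6, 3, 28, 3, -6, -3]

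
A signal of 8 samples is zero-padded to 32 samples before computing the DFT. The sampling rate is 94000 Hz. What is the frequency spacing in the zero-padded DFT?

Original DFT: N = 8, resolution = f_s/N = 94000/8 = 11750 Hz
Zero-padded DFT: N = 32, resolution = f_s/N = 94000/32 = 5875/2 Hz
Zero-padding interpolates the spectrum (finer frequency grid)
but does NOT improve the true spectral resolution (ability to resolve close frequencies).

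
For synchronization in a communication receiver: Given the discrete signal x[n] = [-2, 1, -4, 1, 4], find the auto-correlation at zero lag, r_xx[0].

The auto-correlation at zero lag r_xx[0] equals the signal energy.
r_xx[0] = sum of x[n]^2 = (-2)^2 + 1^2 + (-4)^2 + 1^2 + 4^2
= 4 + 1 + 16 + 1 + 16 = 38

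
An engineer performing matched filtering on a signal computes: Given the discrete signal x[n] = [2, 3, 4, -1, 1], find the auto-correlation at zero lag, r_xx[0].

The auto-correlation at zero lag r_xx[0] equals the signal energy.
r_xx[0] = sum of x[n]^2 = 2^2 + 3^2 + 4^2 + (-1)^2 + 1^2
= 4 + 9 + 16 + 1 + 1 = 31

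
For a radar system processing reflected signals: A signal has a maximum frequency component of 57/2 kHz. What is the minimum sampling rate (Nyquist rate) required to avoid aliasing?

By the Nyquist-Shannon sampling theorem,
the minimum sampling rate (Nyquist rate) must be at least 2 * f_max.
Nyquist rate = 2 * 57/2 kHz = 57 kHz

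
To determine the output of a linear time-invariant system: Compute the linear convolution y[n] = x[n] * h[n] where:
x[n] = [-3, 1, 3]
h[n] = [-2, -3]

y[n] = sum_k x[k]*h[n-k]. Output length = len(x) + len(h) - 1 = 3 + 2 - 1 = 4.
y[0] = -3*-2 = 6
y[1] = 1*-2 + -3*-3 = 7
y[2] = 3*-2 + 1*-3 = -9
y[3] = 3*-3 = -9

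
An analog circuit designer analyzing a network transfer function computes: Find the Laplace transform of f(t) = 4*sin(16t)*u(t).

Standard pair: sin(wt)*u(t) <-> w/(s^2+w^2)
With w = 16: L{4*sin(16t)*u(t)} = 64/(s^2+256)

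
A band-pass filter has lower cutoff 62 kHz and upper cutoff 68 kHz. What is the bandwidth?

Bandwidth = f_high - f_low
= 68 kHz - 62 kHz = 6 kHz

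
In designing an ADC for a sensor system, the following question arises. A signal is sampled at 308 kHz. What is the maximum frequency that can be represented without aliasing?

The maximum frequency that can be represented without aliasing
is the Nyquist frequency: f_max = f_s / 2 = 308 kHz / 2 = 154 kHz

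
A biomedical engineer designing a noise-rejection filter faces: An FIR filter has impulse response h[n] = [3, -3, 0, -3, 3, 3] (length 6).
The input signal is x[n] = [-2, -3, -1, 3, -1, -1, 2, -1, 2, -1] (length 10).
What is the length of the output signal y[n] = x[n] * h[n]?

For linear convolution, the output length is:
len(y) = len(x) + len(h) - 1 = 10 + 6 - 1 = 15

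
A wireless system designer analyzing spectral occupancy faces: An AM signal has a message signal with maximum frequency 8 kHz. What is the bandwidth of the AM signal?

In AM (double-sideband), the bandwidth is twice the message frequency.
BW = 2 * f_m = 2 * 8 kHz = 16 kHz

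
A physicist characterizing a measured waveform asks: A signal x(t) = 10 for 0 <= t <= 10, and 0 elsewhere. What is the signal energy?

Energy = integral of |x(t)|^2 dt over the signal duration
= 10^2 * 10 = 100 * 10 = 1000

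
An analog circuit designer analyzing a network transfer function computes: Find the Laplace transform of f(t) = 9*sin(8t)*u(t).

Standard pair: sin(wt)*u(t) <-> w/(s^2+w^2)
With w = 8: L{9*sin(8t)*u(t)} = 72/(s^2+64)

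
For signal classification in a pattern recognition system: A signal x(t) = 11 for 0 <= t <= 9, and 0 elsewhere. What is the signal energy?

Energy = integral of |x(t)|^2 dt over the signal duration
= 11^2 * 9 = 121 * 9 = 1089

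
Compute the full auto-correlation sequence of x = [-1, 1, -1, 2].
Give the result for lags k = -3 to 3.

r_xx[k] = sum_m x[m]*x[m+k], indexed from 0, for k = -3 to 3:
  r_xx[-3] = x[3]*x[0] = -2
  r_xx[-2] = x[2]*x[0] + x[3]*x[1] = 3
  r_xx[-1] = x[1]*x[0] + x[2]*x[1] + x[3]*x[2] = -4
  r_xx[0] = x[0]*x[0] + x[1]*x[1] + x[2]*x[2] + x[3]*x[3] = 7
  r_xx[1] = x[0]*x[1] + x[1]*x[2] + x[2]*x[3] = -4
  r_xx[2] = x[0]*x[2] + x[1]*x[3] = 3
  r_xx[3] = x[0]*x[3] = -2
r_xx = [-2, 3, -4, 7, -4, 3, -2]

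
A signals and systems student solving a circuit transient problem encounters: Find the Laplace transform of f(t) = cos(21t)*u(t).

Standard pair: cos(wt)*u(t) <-> s/(s^2+w^2)
With w = 21: L{cos(21t)*u(t)} = s/(s^2+441)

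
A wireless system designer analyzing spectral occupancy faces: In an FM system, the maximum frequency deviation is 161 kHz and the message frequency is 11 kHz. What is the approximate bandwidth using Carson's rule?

Carson's rule: BW = 2*(delta_f + f_m)
= 2*(161 + 11) kHz = 344 kHz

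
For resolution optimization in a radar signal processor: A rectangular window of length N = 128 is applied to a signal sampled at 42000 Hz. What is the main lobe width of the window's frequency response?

For a rectangular window of length N,
the main lobe width in frequency is 2*f_s/N.
= 2*42000/128 = 2625/4 Hz
This determines the minimum frequency separation for resolving two sinusoids.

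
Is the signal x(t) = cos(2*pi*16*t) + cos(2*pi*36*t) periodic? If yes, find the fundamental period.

f1 = 16 Hz, f2 = 36 Hz
Period T1 = 1/16, T2 = 1/36
Ratio T1/T2 = 36/16, which is rational.
The signal is periodic with fundamental period T = 1/GCD(16,36) = 1/4 s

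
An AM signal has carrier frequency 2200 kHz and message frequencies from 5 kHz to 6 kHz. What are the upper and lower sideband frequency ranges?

Upper sideband (USB) = fc + [fm_low, fm_high] = 2200 + [5, 6] = [2205, 2206] kHz
Lower sideband (LSB) = fc - [fm_high, fm_low] = 2200 - [6, 5] = [2194, 2195] kHz
Total occupied spectrum: 2194 kHz to 2206 kHz (plus carrier at 2200 kHz)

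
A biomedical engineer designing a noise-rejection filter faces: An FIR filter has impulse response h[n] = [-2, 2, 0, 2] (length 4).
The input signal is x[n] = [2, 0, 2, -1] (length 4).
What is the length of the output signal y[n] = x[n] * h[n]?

For linear convolution, the output length is:
len(y) = len(x) + len(h) - 1 = 4 + 4 - 1 = 7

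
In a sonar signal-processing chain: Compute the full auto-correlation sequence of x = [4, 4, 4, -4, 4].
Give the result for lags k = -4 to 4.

r_xx[k] = sum_m x[m]*x[m+k], indexed from 0, for k = -4 to 4:
  r_xx[-4] = x[4]*x[0] = 16
  r_xx[-3] = x[3]*x[0] + x[4]*x[1] = 0
  r_xx[-2] = x[2]*x[0] + x[3]*x[1] + x[4]*x[2] = 16
  r_xx[-1] = x[1]*x[0] + x[2]*x[1] + x[3]*x[2] + x[4]*x[3] = 0
  r_xx[0] = x[0]*x[0] + x[1]*x[1] + x[2]*x[2] + x[3]*x[3] + x[4]*x[4] = 80
  r_xx[1] = x[0]*x[1] + x[1]*x[2] + x[2]*x[3] + x[3]*x[4] = 0
  r_xx[2] = x[0]*x[2] + x[1]*x[3] + x[2]*x[4] = 16
  r_xx[3] = x[0]*x[3] + x[1]*x[4] = 0
  r_xx[4] = x[0]*x[4] = 16
r_xx = [16, 0, 16, 0, 80, 0, 16, 0, 16]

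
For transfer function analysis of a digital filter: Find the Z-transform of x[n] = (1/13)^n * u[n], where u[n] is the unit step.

The Z-transform of a^n * u[n] is z/(z-a) for |z| > |a|.
Here a = 1/13, so X(z) = z/(z - (1/13)) = 13z/(13z - 1)
ROC: |z| > 1/13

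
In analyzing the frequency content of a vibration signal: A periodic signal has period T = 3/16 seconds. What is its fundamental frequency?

The fundamental frequency is the reciprocal of the period.
f = 1/T = 1/(3/16) = 16/3 Hz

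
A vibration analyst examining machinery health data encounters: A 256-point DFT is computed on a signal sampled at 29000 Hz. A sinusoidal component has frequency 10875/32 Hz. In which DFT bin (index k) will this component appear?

DFT frequency resolution = f_s/N = 29000/256 = 3625/32 Hz
Bin index k = f_signal / resolution = 10875/32 / 3625/32 = 3
The signal frequency 10875/32 Hz falls in DFT bin k = 3.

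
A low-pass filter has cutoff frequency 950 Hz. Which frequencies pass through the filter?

A low-pass filter passes all frequencies below the cutoff frequency 950 Hz and attenuates higher frequencies.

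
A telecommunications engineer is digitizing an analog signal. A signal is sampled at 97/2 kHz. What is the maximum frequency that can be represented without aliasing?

The maximum frequency that can be represented without aliasing
is the Nyquist frequency: f_max = f_s / 2 = 97/2 kHz / 2 = 97/4 kHz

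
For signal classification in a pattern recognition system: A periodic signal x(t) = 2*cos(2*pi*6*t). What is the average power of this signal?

Average power of A*cos(wt) is A^2/2.
P = 2^2 / 2 = 4/2 = 2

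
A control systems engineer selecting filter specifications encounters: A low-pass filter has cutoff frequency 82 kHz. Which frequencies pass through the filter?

A low-pass filter passes all frequencies below the cutoff frequency 82 kHz and attenuates higher frequencies.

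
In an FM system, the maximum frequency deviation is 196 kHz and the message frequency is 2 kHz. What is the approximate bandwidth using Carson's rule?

Carson's rule: BW = 2*(delta_f + f_m)
= 2*(196 + 2) kHz = 396 kHz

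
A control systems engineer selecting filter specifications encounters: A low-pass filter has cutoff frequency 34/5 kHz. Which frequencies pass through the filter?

A low-pass filter passes all frequencies below the cutoff frequency 34/5 kHz and attenuates higher frequencies.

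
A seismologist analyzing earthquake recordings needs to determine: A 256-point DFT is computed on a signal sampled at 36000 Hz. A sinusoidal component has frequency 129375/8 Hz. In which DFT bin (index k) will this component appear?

DFT frequency resolution = f_s/N = 36000/256 = 1125/8 Hz
Bin index k = f_signal / resolution = 129375/8 / 1125/8 = 115
The signal frequency 129375/8 Hz falls in DFT bin k = 115.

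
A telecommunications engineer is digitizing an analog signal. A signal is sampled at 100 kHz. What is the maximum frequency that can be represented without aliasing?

The maximum frequency that can be represented without aliasing
is the Nyquist frequency: f_max = f_s / 2 = 100 kHz / 2 = 50 kHz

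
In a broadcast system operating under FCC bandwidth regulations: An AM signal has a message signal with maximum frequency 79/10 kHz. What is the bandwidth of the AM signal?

In AM (double-sideband), the bandwidth is twice the message frequency.
BW = 2 * f_m = 2 * 79/10 kHz = 79/5 kHz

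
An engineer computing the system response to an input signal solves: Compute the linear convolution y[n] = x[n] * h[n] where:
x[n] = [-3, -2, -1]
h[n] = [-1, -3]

y[n] = sum_k x[k]*h[n-k]. Output length = len(x) + len(h) - 1 = 3 + 2 - 1 = 4.
y[0] = -3*-1 = 3
y[1] = -2*-1 + -3*-3 = 11
y[2] = -1*-1 + -2*-3 = 7
y[3] = -1*-3 = 3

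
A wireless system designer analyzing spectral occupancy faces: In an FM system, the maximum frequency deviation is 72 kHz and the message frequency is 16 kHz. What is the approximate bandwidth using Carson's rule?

Carson's rule: BW = 2*(delta_f + f_m)
= 2*(72 + 16) kHz = 176 kHz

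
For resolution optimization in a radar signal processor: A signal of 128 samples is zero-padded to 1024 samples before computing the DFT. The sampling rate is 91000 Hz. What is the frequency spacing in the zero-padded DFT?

Original DFT: N = 128, resolution = f_s/N = 91000/128 = 11375/16 Hz
Zero-padded DFT: N = 1024, resolution = f_s/N = 91000/1024 = 11375/128 Hz
Zero-padding interpolates the spectrum (finer frequency grid)
but does NOT improve the true spectral resolution (ability to resolve close frequencies).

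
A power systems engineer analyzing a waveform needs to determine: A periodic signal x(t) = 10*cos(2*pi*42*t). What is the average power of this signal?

Average power of A*cos(wt) is A^2/2.
P = 10^2 / 2 = 100/2 = 50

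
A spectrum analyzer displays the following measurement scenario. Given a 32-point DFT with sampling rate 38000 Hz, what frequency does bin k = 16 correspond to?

The frequency of DFT bin k is: f_k = k * f_s / N
f_16 = 16 * 38000 / 32 = 19000 Hz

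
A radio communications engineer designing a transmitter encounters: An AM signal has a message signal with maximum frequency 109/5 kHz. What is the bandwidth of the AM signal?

In AM (double-sideband), the bandwidth is twice the message frequency.
BW = 2 * f_m = 2 * 109/5 kHz = 218/5 kHz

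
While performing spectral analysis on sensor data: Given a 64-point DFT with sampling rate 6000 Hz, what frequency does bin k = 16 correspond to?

The frequency of DFT bin k is: f_k = k * f_s / N
f_16 = 16 * 6000 / 64 = 1500 Hz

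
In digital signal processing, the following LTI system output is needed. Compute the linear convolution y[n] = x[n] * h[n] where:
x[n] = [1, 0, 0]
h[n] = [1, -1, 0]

y[n] = sum_k x[k]*h[n-k]. Output length = len(x) + len(h) - 1 = 3 + 3 - 1 = 5.
y[0] = 1*1 = 1
y[1] = 0*1 + 1*-1 = -1
y[2] = 0*1 + 0*-1 + 1*0 = 0
y[3] = 0*-1 + 0*0 = 0
y[4] = 0*0 = 0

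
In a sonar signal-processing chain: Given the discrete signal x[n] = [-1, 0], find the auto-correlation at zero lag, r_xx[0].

The auto-correlation at zero lag r_xx[0] equals the signal energy.
r_xx[0] = sum of x[n]^2 = (-1)^2 + 0^2
= 1 + 0 = 1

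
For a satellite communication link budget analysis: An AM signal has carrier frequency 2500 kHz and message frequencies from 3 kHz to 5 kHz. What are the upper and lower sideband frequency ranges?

Upper sideband (USB) = fc + [fm_low, fm_high] = 2500 + [3, 5] = [2503, 2505] kHz
Lower sideband (LSB) = fc - [fm_high, fm_low] = 2500 - [5, 3] = [2495, 2497] kHz
Total occupied spectrum: 2495 kHz to 2505 kHz (plus carrier at 2500 kHz)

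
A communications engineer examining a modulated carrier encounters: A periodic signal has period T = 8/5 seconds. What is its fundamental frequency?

The fundamental frequency is the reciprocal of the period.
f = 1/T = 1/(8/5) = 5/8 Hz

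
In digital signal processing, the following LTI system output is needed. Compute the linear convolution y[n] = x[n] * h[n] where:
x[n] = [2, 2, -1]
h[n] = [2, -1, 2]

y[n] = sum_k x[k]*h[n-k]. Output length = len(x) + len(h) - 1 = 3 + 3 - 1 = 5.
y[0] = 2*2 = 4
y[1] = 2*2 + 2*-1 = 2
y[2] = -1*2 + 2*-1 + 2*2 = 0
y[3] = -1*-1 + 2*2 = 5
y[4] = -1*2 = -2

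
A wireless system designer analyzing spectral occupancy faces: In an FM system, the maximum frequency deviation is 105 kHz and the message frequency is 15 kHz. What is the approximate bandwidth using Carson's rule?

Carson's rule: BW = 2*(delta_f + f_m)
= 2*(105 + 15) kHz = 240 kHz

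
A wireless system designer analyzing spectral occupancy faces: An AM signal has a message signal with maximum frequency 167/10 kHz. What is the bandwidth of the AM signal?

In AM (double-sideband), the bandwidth is twice the message frequency.
BW = 2 * f_m = 2 * 167/10 kHz = 167/5 kHz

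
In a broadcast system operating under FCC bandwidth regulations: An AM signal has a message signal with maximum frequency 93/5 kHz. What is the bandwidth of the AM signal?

In AM (double-sideband), the bandwidth is twice the message frequency.
BW = 2 * f_m = 2 * 93/5 kHz = 186/5 kHz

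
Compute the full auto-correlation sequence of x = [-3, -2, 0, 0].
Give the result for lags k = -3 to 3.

r_xx[k] = sum_m x[m]*x[m+k], indexed from 0, for k = -3 to 3:
  r_xx[-3] = x[3]*x[0] = 0
  r_xx[-2] = x[2]*x[0] + x[3]*x[1] = 0
  r_xx[-1] = x[1]*x[0] + x[2]*x[1] + x[3]*x[2] = 6
  r_xx[0] = x[0]*x[0] + x[1]*x[1] + x[2]*x[2] + x[3]*x[3] = 13
  r_xx[1] = x[0]*x[1] + x[1]*x[2] + x[2]*x[3] = 6
  r_xx[2] = x[0]*x[2] + x[1]*x[3] = 0
  r_xx[3] = x[0]*x[3] = 0
r_xx = [0, 0, 6, 13, 6, 0, 0]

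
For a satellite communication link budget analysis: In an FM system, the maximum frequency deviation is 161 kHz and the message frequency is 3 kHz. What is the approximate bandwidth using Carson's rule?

Carson's rule: BW = 2*(delta_f + f_m)
= 2*(161 + 3) kHz = 328 kHz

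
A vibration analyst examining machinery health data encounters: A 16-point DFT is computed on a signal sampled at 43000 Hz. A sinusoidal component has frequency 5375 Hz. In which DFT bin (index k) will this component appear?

DFT frequency resolution = f_s/N = 43000/16 = 5375/2 Hz
Bin index k = f_signal / resolution = 5375 / 5375/2 = 2
The signal frequency 5375 Hz falls in DFT bin k = 2.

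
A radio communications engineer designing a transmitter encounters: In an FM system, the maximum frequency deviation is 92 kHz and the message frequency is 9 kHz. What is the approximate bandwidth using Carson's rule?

Carson's rule: BW = 2*(delta_f + f_m)
= 2*(92 + 9) kHz = 202 kHz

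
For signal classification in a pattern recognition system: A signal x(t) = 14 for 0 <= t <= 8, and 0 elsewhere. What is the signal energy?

Energy = integral of |x(t)|^2 dt over the signal duration
= 14^2 * 8 = 196 * 8 = 1568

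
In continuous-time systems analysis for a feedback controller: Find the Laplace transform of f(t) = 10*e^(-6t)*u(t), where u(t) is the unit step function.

Standard Laplace transform pair:
e^(-at)*u(t) <-> 1/(s+a)
With a = 6: L{10*e^(-6t)*u(t)} = 10/(s+6), ROC: Re(s) > -6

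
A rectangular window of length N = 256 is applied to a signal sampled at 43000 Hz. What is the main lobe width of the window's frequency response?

For a rectangular window of length N,
the main lobe width in frequency is 2*f_s/N.
= 2*43000/256 = 5375/16 Hz
This determines the minimum frequency separation for resolving two sinusoids.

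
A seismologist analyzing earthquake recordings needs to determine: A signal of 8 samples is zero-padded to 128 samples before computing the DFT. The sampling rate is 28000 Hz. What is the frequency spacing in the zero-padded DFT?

Original DFT: N = 8, resolution = f_s/N = 28000/8 = 3500 Hz
Zero-padded DFT: N = 128, resolution = f_s/N = 28000/128 = 875/4 Hz
Zero-padding interpolates the spectrum (finer frequency grid)
but does NOT improve the true spectral resolution (ability to resolve close frequencies).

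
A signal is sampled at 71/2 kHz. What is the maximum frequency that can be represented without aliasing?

The maximum frequency that can be represented without aliasing
is the Nyquist frequency: f_max = f_s / 2 = 71/2 kHz / 2 = 71/4 kHz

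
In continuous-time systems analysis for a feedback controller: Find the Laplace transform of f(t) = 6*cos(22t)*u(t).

Standard pair: cos(wt)*u(t) <-> s/(s^2+w^2)
With w = 22: L{6*cos(22t)*u(t)} = 6s/(s^2+484)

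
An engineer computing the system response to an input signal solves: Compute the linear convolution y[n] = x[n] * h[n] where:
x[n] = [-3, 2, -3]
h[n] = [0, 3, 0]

y[n] = sum_k x[k]*h[n-k]. Output length = len(x) + len(h) - 1 = 3 + 3 - 1 = 5.
y[0] = -3*0 = 0
y[1] = 2*0 + -3*3 = -9
y[2] = -3*0 + 2*3 + -3*0 = 6
y[3] = -3*3 + 2*0 = -9
y[4] = -3*0 = 0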